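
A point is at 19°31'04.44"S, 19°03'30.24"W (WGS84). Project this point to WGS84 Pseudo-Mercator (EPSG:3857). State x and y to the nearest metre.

Web Mercator is spherical with R = a = 6378137 m.
x = R·λ = 6378137 × -0.332631830 = -2121571.383 m.
y = R·ln tan(π/4 + φ/2) = 6378137 × -0.347437844 = -2216006.167 m.

x -2121571 m, y -2216006 m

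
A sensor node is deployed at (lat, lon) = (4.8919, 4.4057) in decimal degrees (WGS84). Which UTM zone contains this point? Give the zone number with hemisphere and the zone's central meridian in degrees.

UTM zone = ⌊(λ + 180)/6⌋ + 1; 4.4057° ∈ [0°, 6°) → zone 31.
Hemisphere: N (φ ≥ 0).
Central meridian λ₀ = 6×31 − 183 = 3°.

Zone 31N, central meridian 3°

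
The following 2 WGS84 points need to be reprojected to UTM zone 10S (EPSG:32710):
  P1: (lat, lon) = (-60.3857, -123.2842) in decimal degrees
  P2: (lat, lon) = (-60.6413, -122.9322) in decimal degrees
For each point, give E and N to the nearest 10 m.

UTM zone 10S: λ₀ = -123°, k₀ = 0.9996.
P1 (-60.3857°, -123.2842°) → (484332.897, 3305599.238) m.
P2 (-60.6413°, -122.9322°) → (503708.297, 3277163.299) m.

P1: E 484330 m, N 3305600 m; P2: E 503710 m, N 3277160 m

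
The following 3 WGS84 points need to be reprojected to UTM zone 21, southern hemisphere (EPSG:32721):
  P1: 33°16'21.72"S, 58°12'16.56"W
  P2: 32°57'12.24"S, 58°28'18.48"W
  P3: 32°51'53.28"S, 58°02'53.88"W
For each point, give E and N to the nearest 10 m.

P1: E 387820 m, N 6317830 m; P2: E 362430 m, N 6352920 m; P3: E 401920 m, N 6363210 m

UTM zone 21S: λ₀ = -57°, k₀ = 0.9996.
P1 (-33.2727°, -58.2046°) → (387815.415, 6317833.797) m.
P2 (-32.9534°, -58.4718°) → (362432.120, 6352917.869) m.
P3 (-32.8648°, -58.0483°) → (401920.831, 6363214.249) m.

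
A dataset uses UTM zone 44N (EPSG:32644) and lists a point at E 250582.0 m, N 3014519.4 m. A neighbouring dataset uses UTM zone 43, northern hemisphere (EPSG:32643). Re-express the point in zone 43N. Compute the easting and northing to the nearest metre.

E 844824 m, N 3016807 m

UTM 44N → geographic: φ = 27.23089973°, λ = 78.48139995°.
UTM 43N (λ₀ = 75°) forward: E = 844823.664 m, N = 3016807.400 m.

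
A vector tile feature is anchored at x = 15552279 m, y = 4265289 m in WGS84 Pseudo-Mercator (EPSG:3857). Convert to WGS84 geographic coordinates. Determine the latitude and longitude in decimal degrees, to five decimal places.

R = 6378137 m. λ = x/R = 139.70849929°.
φ = 2·arctan(exp(y/R)) − 90° = 2·arctan(1.95177) − 90° = 35.74280352°.

lat 35.74280°, lon 139.70850°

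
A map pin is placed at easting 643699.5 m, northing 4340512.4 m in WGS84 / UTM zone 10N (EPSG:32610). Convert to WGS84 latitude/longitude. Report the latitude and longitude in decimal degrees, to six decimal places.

lat 39.202000°, lon -121.335800°

Zone 10N: λ₀ = -123°, k₀ = 0.9996, false easting 500000 m.
Meridian distance M = (N − FN)/k₀ = 4342249.3 m.
Inverse transverse Mercator on WGS84 gives φ = 39.20200005°, λ = -121.33579952°.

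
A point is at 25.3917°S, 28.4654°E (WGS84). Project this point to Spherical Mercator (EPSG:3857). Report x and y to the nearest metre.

x 3168754 m, y -2923933 m

Web Mercator is spherical with R = a = 6378137 m.
x = R·λ = 6378137 × 0.496814953 = 3168753.833 m.
y = R·ln tan(π/4 + φ/2) = 6378137 × -0.458430631 = -2923933.370 m.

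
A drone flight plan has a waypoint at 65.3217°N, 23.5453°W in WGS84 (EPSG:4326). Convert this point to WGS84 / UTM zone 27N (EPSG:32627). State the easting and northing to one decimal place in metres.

Zone 27 central meridian λ₀ = 6×27 − 183 = -21°; Δλ = -2.5453°.
Transverse Mercator on WGS84 with k₀ = 0.9996 gives E = 381442.964 m, N = 7246701.580 m.

E 381443.0 m, N 7246701.6 m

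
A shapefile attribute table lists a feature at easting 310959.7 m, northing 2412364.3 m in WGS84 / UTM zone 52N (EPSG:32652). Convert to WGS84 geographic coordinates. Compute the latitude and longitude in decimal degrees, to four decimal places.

Zone 52N: λ₀ = 129°, k₀ = 0.9996, false easting 500000 m.
Meridian distance M = (N − FN)/k₀ = 2413329.6 m.
Inverse transverse Mercator on WGS84 gives φ = 21.80500009°, λ = 127.17130027°.

lat 21.8050°, lon 127.1713°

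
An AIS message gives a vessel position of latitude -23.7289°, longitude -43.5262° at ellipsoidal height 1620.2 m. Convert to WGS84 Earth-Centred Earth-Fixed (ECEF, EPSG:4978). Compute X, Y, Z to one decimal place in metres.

X 4236942.1 m, Y -4024391.7 m, Z -2551476.5 m

WGS84: a = 6378137 m, e² = 0.006694380; N(φ) = a/√(1−e²sin²φ) = 6381596.905 m.
X = (N+h)·cosφ·cosλ = 4236942.071 m; Y = (N+h)·cosφ·sinλ = -4024391.690 m; Z = (N(1−e²)+h)·sinφ = -2551476.478 m.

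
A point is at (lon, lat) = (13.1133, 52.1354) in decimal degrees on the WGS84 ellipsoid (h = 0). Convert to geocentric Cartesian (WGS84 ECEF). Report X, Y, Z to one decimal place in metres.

X 3820776.7 m, Y 890057.6 m, Z 5012064.7 m

WGS84: a = 6378137 m, e² = 0.006694380; N(φ) = a/√(1−e²sin²φ) = 6391484.499 m.
X = (N+h)·cosφ·cosλ = 3820776.723 m; Y = (N+h)·cosφ·sinλ = 890057.587 m; Z = (N(1−e²)+h)·sinφ = 5012064.725 m.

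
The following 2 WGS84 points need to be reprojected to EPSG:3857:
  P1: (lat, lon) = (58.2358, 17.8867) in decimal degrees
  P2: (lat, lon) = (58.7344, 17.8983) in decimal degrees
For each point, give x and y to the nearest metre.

Web Mercator: x = R·λ, y = R·ln tan(π/4+φ/2), R = 6378137 m.
P1 (58.2358°, 17.8867°) → (1991138.336, 8017015.733) m.
P2 (58.7344°, 17.8983°) → (1992429.642, 8123200.641) m.

P1: x 1991138 m, y 8017016 m; P2: x 1992430 m, y 8123201 m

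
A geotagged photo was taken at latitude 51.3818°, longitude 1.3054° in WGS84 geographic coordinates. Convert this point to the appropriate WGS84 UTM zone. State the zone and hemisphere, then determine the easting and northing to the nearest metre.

Longitude 1.3054° lies in the 6° band [0°, 6°), giving zone 31; latitude is north of the equator, so 31N.
Zone 31 central meridian λ₀ = 6×31 − 183 = 3°; Δλ = -1.6946°.
Transverse Mercator on WGS84 with k₀ = 0.9996 gives E = 382072.933 m, N = 5693646.630 m.

Zone 31N: E 382073 m, N 5693647 m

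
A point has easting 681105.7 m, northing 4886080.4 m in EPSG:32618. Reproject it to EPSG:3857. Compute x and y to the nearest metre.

Unproject from UTM 18N (λ₀ = -75°) → φ = 44.10550032°, λ = -72.73710059°.
Web Mercator (R = 6378137 m): x = -8097057.000 m, y = 5481783.142 m.

x -8097057 m, y 5481783 m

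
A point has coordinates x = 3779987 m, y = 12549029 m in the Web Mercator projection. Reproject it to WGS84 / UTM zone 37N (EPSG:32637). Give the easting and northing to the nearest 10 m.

Web Mercator inverse (R = 6378137 m) → φ = 74.08270008°, λ = 33.95620096°.
UTM 37N forward: E = 345768.575 m, N = 8227797.585 m.

E 345770 m, N 8227800 m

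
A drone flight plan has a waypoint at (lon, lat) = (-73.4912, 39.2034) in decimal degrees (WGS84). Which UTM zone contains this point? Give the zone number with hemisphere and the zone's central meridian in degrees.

UTM zone = ⌊(λ + 180)/6⌋ + 1; -73.4912° ∈ [-78°, -72°) → zone 18.
Hemisphere: N (φ ≥ 0).
Central meridian λ₀ = 6×18 − 183 = -75°.

Zone 18N, central meridian -75°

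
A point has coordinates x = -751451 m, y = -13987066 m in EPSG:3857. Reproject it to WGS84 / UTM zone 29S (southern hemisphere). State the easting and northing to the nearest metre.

Web Mercator inverse (R = 6378137 m) → φ = -77.26600072°, λ = -6.75039919°.
UTM 29S forward: E = 555341.455 m, N = 1422483.063 m.

E 555341 m, N 1422483 m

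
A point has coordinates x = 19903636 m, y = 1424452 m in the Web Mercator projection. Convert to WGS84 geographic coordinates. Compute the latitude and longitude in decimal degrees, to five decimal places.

R = 6378137 m. λ = x/R = 178.79740428°.
φ = 2·arctan(exp(y/R)) − 90° = 2·arctan(1.25024) − 90° = 12.69100407°.

lat 12.69100°, lon 178.79740°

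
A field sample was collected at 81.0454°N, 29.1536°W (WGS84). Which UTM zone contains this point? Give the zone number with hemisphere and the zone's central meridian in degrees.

UTM zone = ⌊(λ + 180)/6⌋ + 1; -29.1536° ∈ [-30°, -24°) → zone 26.
Hemisphere: N (φ ≥ 0).
Central meridian λ₀ = 6×26 − 183 = -27°.

Zone 26N, central meridian -27°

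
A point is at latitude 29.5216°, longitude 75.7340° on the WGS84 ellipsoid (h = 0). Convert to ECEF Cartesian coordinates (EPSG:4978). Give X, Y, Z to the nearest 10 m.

X 1368780 m, Y 5383290 m, Z 3124340 m

WGS84: a = 6378137 m, e² = 0.006694380; N(φ) = a/√(1−e²sin²φ) = 6383326.914 m.
X = (N+h)·cosφ·cosλ = 1368781.398 m; Y = (N+h)·cosφ·sinλ = 5383288.162 m; Z = (N(1−e²)+h)·sinφ = 3124338.347 m.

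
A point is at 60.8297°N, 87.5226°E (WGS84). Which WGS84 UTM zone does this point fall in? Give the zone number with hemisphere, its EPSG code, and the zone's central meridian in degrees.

UTM zone = ⌊(λ + 180)/6⌋ + 1; 87.5226° ∈ [84°, 90°) → zone 45.
Hemisphere: N (φ ≥ 0).
Central meridian λ₀ = 6×45 − 183 = 87°.
EPSG code: 32645.

Zone 45N (EPSG:32645), central meridian 87°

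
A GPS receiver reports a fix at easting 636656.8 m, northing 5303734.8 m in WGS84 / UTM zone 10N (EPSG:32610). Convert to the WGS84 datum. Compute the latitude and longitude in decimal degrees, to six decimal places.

lat 47.872400°, lon -121.172500°

Zone 10N: λ₀ = -123°, k₀ = 0.9996, false easting 500000 m.
Meridian distance M = (N − FN)/k₀ = 5305857.1 m.
Inverse transverse Mercator on WGS84 gives φ = 47.87240010°, λ = -121.17250019°.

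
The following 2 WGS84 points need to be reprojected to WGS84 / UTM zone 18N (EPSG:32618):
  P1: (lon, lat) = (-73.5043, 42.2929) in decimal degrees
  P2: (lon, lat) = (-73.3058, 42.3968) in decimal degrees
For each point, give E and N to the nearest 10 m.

P1: E 623300 m, N 4683380 m; P2: E 639440 m, N 4695220 m

UTM zone 18N: λ₀ = -75°, k₀ = 0.9996.
P1 (42.2929°, -73.5043°) → (623301.988, 4683380.533) m.
P2 (42.3968°, -73.3058°) → (639436.434, 4695224.222) m.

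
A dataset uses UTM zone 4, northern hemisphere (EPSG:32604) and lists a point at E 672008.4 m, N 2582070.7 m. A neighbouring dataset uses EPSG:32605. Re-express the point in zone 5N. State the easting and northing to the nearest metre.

E 58361 m, N 2587671 m

UTM 4N → geographic: φ = 23.33920040°, λ = -157.31749999°.
UTM 5N (λ₀ = -153°) forward: E = 58360.601 m, N = 2587670.698 m.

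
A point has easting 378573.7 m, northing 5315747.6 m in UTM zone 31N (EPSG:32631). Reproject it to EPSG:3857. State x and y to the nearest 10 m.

x 152810 m, y 6104110 m

Unproject from UTM 31N (λ₀ = 3°) → φ = 47.98349999°, λ = 1.37269984°.
Web Mercator (R = 6378137 m): x = 152808.247 m, y = 6104110.260 m.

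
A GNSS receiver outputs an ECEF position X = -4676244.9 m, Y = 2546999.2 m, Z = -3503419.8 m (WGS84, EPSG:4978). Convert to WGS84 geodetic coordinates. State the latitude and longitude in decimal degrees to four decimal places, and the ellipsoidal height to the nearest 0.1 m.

lat -33.5191°, lon 151.4243°, h 2388.9 m

λ = atan2(Y, X) = 151.42430061°; p = √(X²+Y²) = 5324891.7 m.
Bowring's method on WGS84 (a = 6378137 m, b = 6356752.314 m) gives φ = -33.51909978°, h = 2388.893 m.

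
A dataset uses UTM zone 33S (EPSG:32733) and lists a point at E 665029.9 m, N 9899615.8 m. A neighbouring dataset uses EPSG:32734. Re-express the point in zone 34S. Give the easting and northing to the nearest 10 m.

UTM 33S → geographic: φ = -0.90790034°, λ = 16.48310033°.
UTM 34S (λ₀ = 21°) forward: E = -3079.792 m, N = 9899334.941 m.

E -3080 m, N 9899330 m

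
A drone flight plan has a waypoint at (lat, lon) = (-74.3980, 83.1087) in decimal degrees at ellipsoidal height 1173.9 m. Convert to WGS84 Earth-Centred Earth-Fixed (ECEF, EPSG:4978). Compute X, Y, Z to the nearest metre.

X 206507 m, Y 1708655 m, Z -6122165 m

WGS84: a = 6378137 m, e² = 0.006694380; N(φ) = a/√(1−e²sin²φ) = 6398034.270 m.
X = (N+h)·cosφ·cosλ = 206506.753 m; Y = (N+h)·cosφ·sinλ = 1708655.175 m; Z = (N(1−e²)+h)·sinφ = -6122165.001 m.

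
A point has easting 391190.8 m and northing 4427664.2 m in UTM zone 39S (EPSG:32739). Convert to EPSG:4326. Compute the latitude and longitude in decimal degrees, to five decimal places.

lat -50.29310°, lon 49.47240°

Zone 39S: λ₀ = 51°, k₀ = 0.9996, false easting 500000 m, false northing 10000000 m.
Meridian distance M = (N − FN)/k₀ = -5574565.6 m.
Inverse transverse Mercator on WGS84 gives φ = -50.29310033°, λ = 49.47240062°.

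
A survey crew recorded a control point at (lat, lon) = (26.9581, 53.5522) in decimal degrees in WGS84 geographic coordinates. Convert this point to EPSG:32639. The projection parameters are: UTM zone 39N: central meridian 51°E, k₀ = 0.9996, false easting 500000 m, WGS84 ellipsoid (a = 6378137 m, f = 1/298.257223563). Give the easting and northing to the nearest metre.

Zone 39 central meridian λ₀ = 6×39 − 183 = 51°; Δλ = +2.5522°.
Transverse Mercator on WGS84 with k₀ = 0.9996 gives E = 753360.482 m, N = 2984353.691 m.

E 753360 m, N 2984354 m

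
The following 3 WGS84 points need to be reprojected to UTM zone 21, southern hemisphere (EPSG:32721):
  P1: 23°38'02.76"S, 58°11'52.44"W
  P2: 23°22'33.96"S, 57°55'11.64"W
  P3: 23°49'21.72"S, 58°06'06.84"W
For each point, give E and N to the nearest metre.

UTM zone 21S: λ₀ = -57°, k₀ = 0.9996.
P1 (-23.6341°, -58.1979°) → (377812.213, 7385770.604) m.
P2 (-23.3761°, -57.9199°) → (405987.664, 7414545.628) m.
P3 (-23.8227°, -58.1019°) → (387766.861, 7364966.870) m.

P1: E 377812 m, N 7385771 m; P2: E 405988 m, N 7414546 m; P3: E 387767 m, N 7364967 m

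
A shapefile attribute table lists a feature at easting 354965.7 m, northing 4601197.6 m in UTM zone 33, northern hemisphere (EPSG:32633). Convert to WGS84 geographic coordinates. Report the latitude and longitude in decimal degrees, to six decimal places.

Zone 33N: λ₀ = 15°, k₀ = 0.9996, false easting 500000 m.
Meridian distance M = (N − FN)/k₀ = 4603038.8 m.
Inverse transverse Mercator on WGS84 gives φ = 41.54930031°, λ = 13.26100058°.

lat 41.549300°, lon 13.261001°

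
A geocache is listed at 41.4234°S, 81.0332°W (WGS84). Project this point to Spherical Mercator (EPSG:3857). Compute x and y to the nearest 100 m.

Web Mercator is spherical with R = a = 6378137 m.
x = R·λ = 6378137 × -1.414296143 = -9020574.561 m.
y = R·ln tan(π/4 + φ/2) = 6378137 × -0.795686121 = -5074995.091 m.

x -9020600 m, y -5075000 m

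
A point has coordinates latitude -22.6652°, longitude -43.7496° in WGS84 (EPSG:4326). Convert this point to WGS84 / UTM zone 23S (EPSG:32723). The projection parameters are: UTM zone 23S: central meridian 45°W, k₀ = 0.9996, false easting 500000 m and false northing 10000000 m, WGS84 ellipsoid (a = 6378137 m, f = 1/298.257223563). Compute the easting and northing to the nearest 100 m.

Zone 23 central meridian λ₀ = 6×23 − 183 = -45°; Δλ = +1.2504°.
Transverse Mercator on WGS84 with k₀ = 0.9996 gives E = 628463.972 m, N = 7493001.494 m.

E 628500 m, N 7493000 m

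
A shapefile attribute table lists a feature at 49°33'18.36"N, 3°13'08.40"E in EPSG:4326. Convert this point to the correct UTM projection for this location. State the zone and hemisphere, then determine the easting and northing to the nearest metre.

Longitude 3.2190° lies in the 6° band [0°, 6°), giving zone 31; latitude is north of the equator, so 31N.
Zone 31 central meridian λ₀ = 6×31 − 183 = 3°; Δλ = +0.2190°.
Transverse Mercator on WGS84 with k₀ = 0.9996 gives E = 515839.443 m, N = 5489189.632 m.

Zone 31N: E 515839 m, N 5489190 m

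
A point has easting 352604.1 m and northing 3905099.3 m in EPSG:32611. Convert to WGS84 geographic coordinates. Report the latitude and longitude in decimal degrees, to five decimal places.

Zone 11N: λ₀ = -117°, k₀ = 0.9996, false easting 500000 m.
Meridian distance M = (N − FN)/k₀ = 3906662.0 m.
Inverse transverse Mercator on WGS84 gives φ = 35.27820022°, λ = -118.62070040°.

lat 35.27820°, lon -118.62070°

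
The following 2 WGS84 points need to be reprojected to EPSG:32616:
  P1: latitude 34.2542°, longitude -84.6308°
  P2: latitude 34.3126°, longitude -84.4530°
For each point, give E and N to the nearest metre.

UTM zone 16N: λ₀ = -87°, k₀ = 0.9996.
P1 (34.2542°, -84.6308°) → (718159.570, 3792881.415) m.
P2 (34.3126°, -84.4530°) → (734373.194, 3799755.039) m.

P1: E 718160 m, N 3792881 m; P2: E 734373 m, N 3799755 m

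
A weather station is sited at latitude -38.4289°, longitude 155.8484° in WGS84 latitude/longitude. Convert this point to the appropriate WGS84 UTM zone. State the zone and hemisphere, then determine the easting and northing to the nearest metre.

Longitude 155.8484° lies in the 6° band [150°, 156°), giving zone 56; latitude is south of the equator, so 56S.
Zone 56 central meridian λ₀ = 6×56 − 183 = 153°; Δλ = +2.8484°.
Transverse Mercator on WGS84 with k₀ = 0.9996 gives E = 748641.903 m, N = 5742752.676 m.

Zone 56S: E 748642 m, N 5742753 m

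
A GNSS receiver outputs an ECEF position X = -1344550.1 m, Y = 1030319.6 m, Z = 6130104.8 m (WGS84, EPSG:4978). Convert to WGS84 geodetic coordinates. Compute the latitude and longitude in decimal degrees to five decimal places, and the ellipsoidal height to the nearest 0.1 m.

λ = atan2(Y, X) = 142.53729957°; p = √(X²+Y²) = 1693922.5 m.
Bowring's method on WGS84 (a = 6378137 m, b = 6356752.314 m) gives φ = 74.65150041°, h = 1577.212 m.

lat 74.65150°, lon 142.53730°, h 1577.2 m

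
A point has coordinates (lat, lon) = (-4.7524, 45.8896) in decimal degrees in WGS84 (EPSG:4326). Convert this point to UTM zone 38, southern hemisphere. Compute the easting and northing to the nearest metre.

E 598656 m, N 9474641 m

Zone 38 central meridian λ₀ = 6×38 − 183 = 45°; Δλ = +0.8896°.
Transverse Mercator on WGS84 with k₀ = 0.9996 gives E = 598656.084 m, N = 9474641.471 m.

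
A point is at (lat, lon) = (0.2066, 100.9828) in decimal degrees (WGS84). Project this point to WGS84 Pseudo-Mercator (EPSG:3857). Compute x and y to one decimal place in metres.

Web Mercator is spherical with R = a = 6378137 m.
x = R·λ = 6378137 × 1.762482348 = 11241353.875 m.
y = R·ln tan(π/4 + φ/2) = 6378137 × 0.003605858 = 22998.657 m.

x 11241353.9 m, y 22998.7 m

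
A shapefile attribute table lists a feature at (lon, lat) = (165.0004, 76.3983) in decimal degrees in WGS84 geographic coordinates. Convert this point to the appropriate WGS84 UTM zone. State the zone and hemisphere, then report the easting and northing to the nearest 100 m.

Zone 58N: E 500000 m, N 8479600 m

Longitude 165.0004° lies in the 6° band [162°, 168°), giving zone 58; latitude is north of the equator, so 58N.
Zone 58 central meridian λ₀ = 6×58 − 183 = 165°; Δλ = +0.0004°.
Transverse Mercator on WGS84 with k₀ = 0.9996 gives E = 500010.501 m, N = 8479629.714 m.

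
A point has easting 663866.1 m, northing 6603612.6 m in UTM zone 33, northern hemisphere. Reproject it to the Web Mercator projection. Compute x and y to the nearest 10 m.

Unproject from UTM 33N (λ₀ = 15°) → φ = 59.53869990°, λ = 17.89820028°.
Web Mercator (R = 6378137 m): x = 1992418.541 m, y = 8297742.930 m.

x 1992420 m, y 8297740 m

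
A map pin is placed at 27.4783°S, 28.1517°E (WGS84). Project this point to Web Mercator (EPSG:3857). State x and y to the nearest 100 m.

x 3133800 m, y -3183400 m

Web Mercator is spherical with R = a = 6378137 m.
x = R·λ = 6378137 × 0.491339855 = 3133832.909 m.
y = R·ln tan(π/4 + φ/2) = 6378137 × -0.499104544 = -3183357.161 m.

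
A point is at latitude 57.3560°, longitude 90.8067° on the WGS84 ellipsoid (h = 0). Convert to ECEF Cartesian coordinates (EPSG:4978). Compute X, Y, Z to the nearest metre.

WGS84: a = 6378137 m, e² = 0.006694380; N(φ) = a/√(1−e²sin²φ) = 6393328.037 m.
X = (N+h)·cosφ·cosλ = -48554.240 m; Y = (N+h)·cosφ·sinλ = 3448331.740 m; Z = (N(1−e²)+h)·sinφ = 5347389.015 m.

X -48554 m, Y 3448332 m, Z 5347389 m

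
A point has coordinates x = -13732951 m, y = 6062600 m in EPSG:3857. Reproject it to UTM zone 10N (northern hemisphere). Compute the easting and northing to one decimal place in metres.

Web Mercator inverse (R = 6378137 m) → φ = 47.73330246°, λ = -123.36519779°.
UTM 10N forward: E = 472617.794 m, N = 5286723.172 m.

E 472617.8 m, N 5286723.2 m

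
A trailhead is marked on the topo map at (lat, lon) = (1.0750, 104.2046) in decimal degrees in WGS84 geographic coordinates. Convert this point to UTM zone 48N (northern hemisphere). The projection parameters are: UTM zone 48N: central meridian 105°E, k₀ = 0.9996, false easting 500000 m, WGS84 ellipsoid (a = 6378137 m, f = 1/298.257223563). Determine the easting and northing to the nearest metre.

Zone 48 central meridian λ₀ = 6×48 − 183 = 105°; Δλ = -0.7954°.
Transverse Mercator on WGS84 with k₀ = 0.9996 gives E = 411504.509 m, N = 118831.464 m.

E 411505 m, N 118831 m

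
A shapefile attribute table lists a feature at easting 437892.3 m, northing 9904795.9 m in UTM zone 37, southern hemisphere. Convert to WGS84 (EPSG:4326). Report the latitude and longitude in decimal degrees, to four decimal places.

lat -0.8613°, lon 38.4418°

Zone 37S: λ₀ = 39°, k₀ = 0.9996, false easting 500000 m, false northing 10000000 m.
Meridian distance M = (N − FN)/k₀ = -95242.2 m.
Inverse transverse Mercator on WGS84 gives φ = -0.86129956°, λ = 38.44180002°.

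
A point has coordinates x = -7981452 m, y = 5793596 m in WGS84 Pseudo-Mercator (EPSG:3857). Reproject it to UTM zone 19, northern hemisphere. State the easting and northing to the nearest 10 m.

E 291350 m, N 5106770 m

Web Mercator inverse (R = 6378137 m) → φ = 46.08260110°, λ = -71.69860321°.
UTM 19N forward: E = 291354.889 m, N = 5106765.822 m.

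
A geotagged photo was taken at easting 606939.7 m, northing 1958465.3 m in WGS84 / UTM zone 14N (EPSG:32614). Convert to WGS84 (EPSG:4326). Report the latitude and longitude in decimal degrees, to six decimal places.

Zone 14N: λ₀ = -99°, k₀ = 0.9996, false easting 500000 m.
Meridian distance M = (N − FN)/k₀ = 1959249.0 m.
Inverse transverse Mercator on WGS84 gives φ = 17.71069982°, λ = -97.99150019°.

lat 17.710700°, lon -97.991500°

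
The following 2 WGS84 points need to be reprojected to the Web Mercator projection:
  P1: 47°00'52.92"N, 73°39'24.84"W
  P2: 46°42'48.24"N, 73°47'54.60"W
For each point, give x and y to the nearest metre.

Web Mercator: x = R·λ, y = R·ln tan(π/4+φ/2), R = 6378137 m.
P1 (47.0147°, -73.6569°) → (-8199448.601, 5944473.817) m.
P2 (46.7134°, -73.7985°) → (-8215211.441, 5895418.485) m.

P1: x -8199449 m, y 5944474 m; P2: x -8215211 m, y 5895418 m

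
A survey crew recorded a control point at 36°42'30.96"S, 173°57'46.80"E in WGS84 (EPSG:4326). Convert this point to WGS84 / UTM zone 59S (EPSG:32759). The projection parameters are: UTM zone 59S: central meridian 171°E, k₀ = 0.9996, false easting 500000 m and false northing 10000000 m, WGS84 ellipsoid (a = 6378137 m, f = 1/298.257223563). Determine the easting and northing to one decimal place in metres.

E 764672.7 m, N 5933359.9 m

Zone 59 central meridian λ₀ = 6×59 − 183 = 171°; Δλ = +2.9630°.
Transverse Mercator on WGS84 with k₀ = 0.9996 gives E = 764672.683 m, N = 5933359.918 m.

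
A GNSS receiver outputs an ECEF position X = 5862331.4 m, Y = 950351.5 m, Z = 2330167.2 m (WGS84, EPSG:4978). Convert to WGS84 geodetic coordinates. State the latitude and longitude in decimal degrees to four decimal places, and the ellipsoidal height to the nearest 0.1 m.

λ = atan2(Y, X) = 9.20819972°; p = √(X²+Y²) = 5938863.3 m.
Bowring's method on WGS84 (a = 6378137 m, b = 6356752.314 m) gives φ = 21.55409951°, h = 4366.013 m.

lat 21.5541°, lon 9.2082°, h 4366.0 m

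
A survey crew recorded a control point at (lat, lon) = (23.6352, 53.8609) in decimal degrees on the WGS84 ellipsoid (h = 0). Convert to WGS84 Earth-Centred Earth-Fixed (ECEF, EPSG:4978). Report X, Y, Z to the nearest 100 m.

WGS84: a = 6378137 m, e² = 0.006694380; N(φ) = a/√(1−e²sin²φ) = 6381571.178 m.
X = (N+h)·cosφ·cosλ = 3447819.812 m; Y = (N+h)·cosφ·sinλ = 4721369.822 m; Z = (N(1−e²)+h)·sinφ = 2541320.793 m.

X 3447800 m, Y 4721400 m, Z 2541300 m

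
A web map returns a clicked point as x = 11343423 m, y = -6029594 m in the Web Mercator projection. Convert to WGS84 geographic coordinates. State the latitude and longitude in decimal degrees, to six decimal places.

lat -47.533501°, lon 101.899703°

R = 6378137 m. λ = x/R = 101.89970255°.
φ = 2·arctan(exp(y/R)) − 90° = 2·arctan(0.38854) − 90° = -47.53350121°.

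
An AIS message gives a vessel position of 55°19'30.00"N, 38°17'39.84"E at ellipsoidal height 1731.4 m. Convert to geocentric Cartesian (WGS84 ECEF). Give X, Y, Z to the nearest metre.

WGS84: a = 6378137 m, e² = 0.006694380; N(φ) = a/√(1−e²sin²φ) = 6392625.057 m.
X = (N+h)·cosφ·cosλ = 2855144.200 m; Y = (N+h)·cosφ·sinλ = 2254403.947 m; Z = (N(1−e²)+h)·sinφ = 5223475.881 m.

X 2855144 m, Y 2254404 m, Z 5223476 m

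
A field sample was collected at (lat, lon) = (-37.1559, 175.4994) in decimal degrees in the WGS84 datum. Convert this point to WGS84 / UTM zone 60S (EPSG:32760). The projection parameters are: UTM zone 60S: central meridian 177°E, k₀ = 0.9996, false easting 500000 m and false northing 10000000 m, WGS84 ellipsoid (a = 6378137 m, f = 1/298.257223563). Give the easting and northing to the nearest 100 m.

E 366800 m, N 5886800 m

Zone 60 central meridian λ₀ = 6×60 − 183 = 177°; Δλ = -1.5006°.
Transverse Mercator on WGS84 with k₀ = 0.9996 gives E = 366751.442 m, N = 5886778.865 m.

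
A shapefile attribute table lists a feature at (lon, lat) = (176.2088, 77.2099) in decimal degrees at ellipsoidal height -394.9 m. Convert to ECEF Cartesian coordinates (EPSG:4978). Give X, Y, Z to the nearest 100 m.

X -1413300 m, Y 93700 m, Z 6197600 m

WGS84: a = 6378137 m, e² = 0.006694380; N(φ) = a/√(1−e²sin²φ) = 6398537.005 m.
X = (N+h)·cosφ·cosλ = -1413321.058 m; Y = (N+h)·cosφ·sinλ = 93654.655 m; Z = (N(1−e²)+h)·sinφ = 6197617.557 m.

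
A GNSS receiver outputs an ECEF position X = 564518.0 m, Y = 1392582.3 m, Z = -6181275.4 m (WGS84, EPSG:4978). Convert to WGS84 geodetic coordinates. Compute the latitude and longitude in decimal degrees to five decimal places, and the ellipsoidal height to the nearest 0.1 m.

λ = atan2(Y, X) = 67.93359841°; p = √(X²+Y²) = 1502653.0 m.
Bowring's method on WGS84 (a = 6378137 m, b = 6356752.314 m) gives φ = -76.42459981°, h = 3359.623 m.

lat -76.42460°, lon 67.93360°, h 3359.6 m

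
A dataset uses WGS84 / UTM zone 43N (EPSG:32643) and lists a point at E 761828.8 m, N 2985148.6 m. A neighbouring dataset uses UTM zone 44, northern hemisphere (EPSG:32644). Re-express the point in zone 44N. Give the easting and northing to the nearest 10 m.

E 166180 m, N 2986860 m

UTM 43N → geographic: φ = 26.96370015°, λ = 77.63760009°.
UTM 44N (λ₀ = 81°) forward: E = 166178.204 m, N = 2986859.430 m.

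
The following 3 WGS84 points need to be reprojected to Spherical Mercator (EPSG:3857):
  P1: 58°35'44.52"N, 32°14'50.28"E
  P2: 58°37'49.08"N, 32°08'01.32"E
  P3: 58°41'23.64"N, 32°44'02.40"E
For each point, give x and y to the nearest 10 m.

Web Mercator: x = R·λ, y = R·ln tan(π/4+φ/2), R = 6378137 m.
P1 (58.5957°, 32.2473°) → (3589753.015, 8093510.558) m.
P2 (58.6303°, 32.1337°) → (3577107.121, 8100905.982) m.
P3 (58.6899°, 32.7340°) → (3643932.212, 8113662.115) m.

P1: x 3589750 m, y 8093510 m; P2: x 3577110 m, y 8100910 m; P3: x 3643930 m, y 8113660 m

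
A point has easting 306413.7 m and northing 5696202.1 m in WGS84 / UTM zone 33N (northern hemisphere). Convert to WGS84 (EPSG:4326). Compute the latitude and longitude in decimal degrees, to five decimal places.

lat 51.38400°, lon 12.21790°

Zone 33N: λ₀ = 15°, k₀ = 0.9996, false easting 500000 m.
Meridian distance M = (N − FN)/k₀ = 5698481.5 m.
Inverse transverse Mercator on WGS84 gives φ = 51.38399965°, λ = 12.21789947°.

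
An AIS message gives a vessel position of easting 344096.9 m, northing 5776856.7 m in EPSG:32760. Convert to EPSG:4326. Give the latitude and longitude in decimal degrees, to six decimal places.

Zone 60S: λ₀ = 177°, k₀ = 0.9996, false easting 500000 m, false northing 10000000 m.
Meridian distance M = (N − FN)/k₀ = -4224833.2 m.
Inverse transverse Mercator on WGS84 gives φ = -38.14270008°, λ = 175.22089960°.

lat -38.142700°, lon 175.220900°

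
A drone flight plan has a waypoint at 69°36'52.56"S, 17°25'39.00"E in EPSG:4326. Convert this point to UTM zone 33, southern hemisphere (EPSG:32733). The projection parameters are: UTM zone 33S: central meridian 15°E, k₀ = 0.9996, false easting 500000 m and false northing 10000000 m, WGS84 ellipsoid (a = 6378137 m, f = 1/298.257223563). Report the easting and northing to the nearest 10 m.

E 594350 m, N 2275230 m

Zone 33 central meridian λ₀ = 6×33 − 183 = 15°; Δλ = +2.4275°.
Transverse Mercator on WGS84 with k₀ = 0.9996 gives E = 594348.329 m, N = 2275230.885 m.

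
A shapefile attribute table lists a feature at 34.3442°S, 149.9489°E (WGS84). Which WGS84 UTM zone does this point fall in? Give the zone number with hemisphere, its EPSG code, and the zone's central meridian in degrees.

Zone 55S (EPSG:32755), central meridian 147°

UTM zone = ⌊(λ + 180)/6⌋ + 1; 149.9489° ∈ [144°, 150°) → zone 55.
Hemisphere: S (φ < 0).
Central meridian λ₀ = 6×55 − 183 = 147°.
EPSG code: 32755.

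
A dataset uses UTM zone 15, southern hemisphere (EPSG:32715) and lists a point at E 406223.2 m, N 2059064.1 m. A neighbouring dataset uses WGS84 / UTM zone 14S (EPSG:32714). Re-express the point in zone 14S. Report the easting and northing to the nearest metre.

UTM 15S → geographic: φ = -71.55119964°, λ = -95.65580047°.
UTM 14S (λ₀ = -99°) forward: E = 618064.485 m, N = 2057856.650 m.

E 618064 m, N 2057857 m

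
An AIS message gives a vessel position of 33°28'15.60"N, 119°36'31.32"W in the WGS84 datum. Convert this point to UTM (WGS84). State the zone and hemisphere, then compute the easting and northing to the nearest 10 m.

Zone 11N: E 257580 m, N 3706550 m

Longitude -119.6087° lies in the 6° band [-120°, -114°), giving zone 11; latitude is north of the equator, so 11N.
Zone 11 central meridian λ₀ = 6×11 − 183 = -117°; Δλ = -2.6087°.
Transverse Mercator on WGS84 with k₀ = 0.9996 gives E = 257576.094 m, N = 3706549.013 m.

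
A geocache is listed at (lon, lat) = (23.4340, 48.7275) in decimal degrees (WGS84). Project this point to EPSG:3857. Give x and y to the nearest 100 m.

Web Mercator is spherical with R = a = 6378137 m.
x = R·λ = 6378137 × 0.409000457 = 2608660.947 m.
y = R·ln tan(π/4 + φ/2) = 6378137 × 0.976578223 = 6228749.700 m.

x 2608700 m, y 6228700 m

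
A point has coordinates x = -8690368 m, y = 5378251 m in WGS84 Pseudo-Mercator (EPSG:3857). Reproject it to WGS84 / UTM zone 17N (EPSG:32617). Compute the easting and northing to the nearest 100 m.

E 737400 m, N 4813200 m

Web Mercator inverse (R = 6378137 m) → φ = 43.43390137°, λ = -78.06690399°.
UTM 17N forward: E = 737388.513 m, N = 4813180.031 m.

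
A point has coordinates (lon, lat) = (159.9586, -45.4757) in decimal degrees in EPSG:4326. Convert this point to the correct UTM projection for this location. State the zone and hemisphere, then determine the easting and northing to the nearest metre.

Zone 57S: E 574925 m, N 4963756 m

Longitude 159.9586° lies in the 6° band [156°, 162°), giving zone 57; latitude is south of the equator, so 57S.
Zone 57 central meridian λ₀ = 6×57 − 183 = 159°; Δλ = +0.9586°.
Transverse Mercator on WGS84 with k₀ = 0.9996 gives E = 574924.507 m, N = 4963756.270 m.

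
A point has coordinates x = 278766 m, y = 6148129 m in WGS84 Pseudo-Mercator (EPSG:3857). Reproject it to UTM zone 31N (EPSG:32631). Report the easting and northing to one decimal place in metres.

Web Mercator inverse (R = 6378137 m) → φ = 48.24749862°, λ = 2.50419758°.
UTM 31N forward: E = 463192.667 m, N = 5343928.073 m.

E 463192.7 m, N 5343928.1 m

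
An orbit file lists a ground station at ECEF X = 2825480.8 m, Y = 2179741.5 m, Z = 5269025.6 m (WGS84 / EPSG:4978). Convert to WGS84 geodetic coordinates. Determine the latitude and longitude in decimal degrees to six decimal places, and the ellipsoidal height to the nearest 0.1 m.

λ = atan2(Y, X) = 37.64869972°; p = √(X²+Y²) = 3568559.2 m.
Bowring's method on WGS84 (a = 6378137 m, b = 6356752.314 m) gives φ = 56.06980003°, h = 290.9496 m.

lat 56.069800°, lon 37.648700°, h 290.9 m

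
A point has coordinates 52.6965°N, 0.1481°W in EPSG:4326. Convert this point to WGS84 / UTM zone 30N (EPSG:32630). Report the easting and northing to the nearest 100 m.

E 692700 m, N 5842300 m

Zone 30 central meridian λ₀ = 6×30 − 183 = -3°; Δλ = +2.8519°.
Transverse Mercator on WGS84 with k₀ = 0.9996 gives E = 692710.372 m, N = 5842325.874 m.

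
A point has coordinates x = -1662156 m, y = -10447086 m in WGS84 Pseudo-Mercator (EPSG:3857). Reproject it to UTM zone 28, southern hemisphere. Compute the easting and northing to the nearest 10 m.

Web Mercator inverse (R = 6378137 m) → φ = -68.00029844°, λ = -14.93140139°.
UTM 28S forward: E = 502867.714 m, N = 2457100.838 m.

E 502870 m, N 2457100 m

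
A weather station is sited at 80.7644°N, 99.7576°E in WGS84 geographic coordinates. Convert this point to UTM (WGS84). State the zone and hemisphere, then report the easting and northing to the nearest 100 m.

Longitude 99.7576° lies in the 6° band [96°, 102°), giving zone 47; latitude is north of the equator, so 47N.
Zone 47 central meridian λ₀ = 6×47 − 183 = 99°; Δλ = +0.7576°.
Transverse Mercator on WGS84 with k₀ = 0.9996 gives E = 513573.956 m, N = 8966995.032 m.

Zone 47N: E 513600 m, N 8967000 m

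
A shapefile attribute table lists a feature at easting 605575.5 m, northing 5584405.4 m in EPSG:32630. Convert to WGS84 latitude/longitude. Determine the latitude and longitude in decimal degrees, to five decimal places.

Zone 30N: λ₀ = -3°, k₀ = 0.9996, false easting 500000 m.
Meridian distance M = (N − FN)/k₀ = 5586640.1 m.
Inverse transverse Mercator on WGS84 gives φ = 50.40219958°, λ = -1.51440062°.

lat 50.40220°, lon -1.51440°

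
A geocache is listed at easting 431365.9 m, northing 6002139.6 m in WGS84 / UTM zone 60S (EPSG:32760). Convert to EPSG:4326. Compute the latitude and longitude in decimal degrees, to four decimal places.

lat -36.1230°, lon 176.2373°

Zone 60S: λ₀ = 177°, k₀ = 0.9996, false easting 500000 m, false northing 10000000 m.
Meridian distance M = (N − FN)/k₀ = -3999460.2 m.
Inverse transverse Mercator on WGS84 gives φ = -36.12299997°, λ = 176.23729954°.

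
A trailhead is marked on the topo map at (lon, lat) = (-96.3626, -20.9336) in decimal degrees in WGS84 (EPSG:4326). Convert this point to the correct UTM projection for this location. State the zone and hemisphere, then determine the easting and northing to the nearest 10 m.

Longitude -96.3626° lies in the 6° band [-102°, -96°), giving zone 14; latitude is south of the equator, so 14S.
Zone 14 central meridian λ₀ = 6×14 − 183 = -99°; Δλ = +2.6374°.
Transverse Mercator on WGS84 with k₀ = 0.9996 gives E = 774295.525 m, N = 7682944.317 m.

Zone 14S: E 774300 m, N 7682940 m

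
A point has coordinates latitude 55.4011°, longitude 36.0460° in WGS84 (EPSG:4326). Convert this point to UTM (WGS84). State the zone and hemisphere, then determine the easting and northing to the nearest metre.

Longitude 36.0460° lies in the 6° band [36°, 42°), giving zone 37; latitude is north of the equator, so 37N.
Zone 37 central meridian λ₀ = 6×37 − 183 = 39°; Δλ = -2.9540°.
Transverse Mercator on WGS84 with k₀ = 0.9996 gives E = 312956.063 m, N = 6143397.339 m.

Zone 37N: E 312956 m, N 6143397 m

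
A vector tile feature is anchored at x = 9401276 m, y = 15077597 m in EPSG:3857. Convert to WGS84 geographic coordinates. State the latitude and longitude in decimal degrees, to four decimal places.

lat 79.2545°, lon 84.4531°

R = 6378137 m. λ = x/R = 84.45309921°.
φ = 2·arctan(exp(y/R)) − 90° = 2·arctan(10.63287) − 90° = 79.25450027°.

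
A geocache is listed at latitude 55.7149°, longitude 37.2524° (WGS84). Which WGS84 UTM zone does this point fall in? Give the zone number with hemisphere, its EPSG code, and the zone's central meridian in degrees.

Zone 37N (EPSG:32637), central meridian 39°

UTM zone = ⌊(λ + 180)/6⌋ + 1; 37.2524° ∈ [36°, 42°) → zone 37.
Hemisphere: N (φ ≥ 0).
Central meridian λ₀ = 6×37 − 183 = 39°.
EPSG code: 32637.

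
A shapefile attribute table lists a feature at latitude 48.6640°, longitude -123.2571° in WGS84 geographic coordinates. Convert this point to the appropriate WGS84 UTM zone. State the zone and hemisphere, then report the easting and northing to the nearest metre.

Longitude -123.2571° lies in the 6° band [-126°, -120°), giving zone 10; latitude is north of the equator, so 10N.
Zone 10 central meridian λ₀ = 6×10 − 183 = -123°; Δλ = -0.2571°.
Transverse Mercator on WGS84 with k₀ = 0.9996 gives E = 481068.898 m, N = 5390137.241 m.

Zone 10N: E 481069 m, N 5390137 m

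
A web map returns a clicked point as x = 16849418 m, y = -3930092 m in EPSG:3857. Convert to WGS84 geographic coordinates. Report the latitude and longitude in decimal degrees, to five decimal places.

R = 6378137 m. λ = x/R = 151.36089718°.
φ = 2·arctan(exp(y/R)) − 90° = 2·arctan(0.54000) − 90° = -33.26169999°.

lat -33.26170°, lon 151.36090°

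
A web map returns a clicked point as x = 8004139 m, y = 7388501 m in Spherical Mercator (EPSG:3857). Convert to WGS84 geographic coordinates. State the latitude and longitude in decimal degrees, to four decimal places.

R = 6378137 m. λ = x/R = 71.90240400°.
φ = 2·arctan(exp(y/R)) − 90° = 2·arctan(3.18487) − 90° = 55.13700233°.

lat 55.1370°, lon 71.9024°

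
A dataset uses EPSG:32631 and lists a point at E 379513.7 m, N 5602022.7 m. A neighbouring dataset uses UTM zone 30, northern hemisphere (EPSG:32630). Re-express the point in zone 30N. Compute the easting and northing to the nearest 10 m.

UTM 31N → geographic: φ = 50.55769989°, λ = 1.29899993°.
UTM 30N (λ₀ = -3°) forward: E = 804463.002 m, N = 5609469.789 m.

E 804460 m, N 5609470 m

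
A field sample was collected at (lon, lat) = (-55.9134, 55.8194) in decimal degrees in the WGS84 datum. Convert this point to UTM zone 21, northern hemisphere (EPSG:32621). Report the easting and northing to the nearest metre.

E 568083 m, N 6186514 m

Zone 21 central meridian λ₀ = 6×21 − 183 = -57°; Δλ = +1.0866°.
Transverse Mercator on WGS84 with k₀ = 0.9996 gives E = 568083.050 m, N = 6186513.696 m.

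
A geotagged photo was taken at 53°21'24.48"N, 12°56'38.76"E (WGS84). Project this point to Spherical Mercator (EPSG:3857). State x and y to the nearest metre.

Web Mercator is spherical with R = a = 6378137 m.
x = R·λ = 6378137 × 0.225917164 = 1440930.621 m.
y = R·ln tan(π/4 + φ/2) = 6378137 × 1.105224129 = 7049270.910 m.

x 1440931 m, y 7049271 m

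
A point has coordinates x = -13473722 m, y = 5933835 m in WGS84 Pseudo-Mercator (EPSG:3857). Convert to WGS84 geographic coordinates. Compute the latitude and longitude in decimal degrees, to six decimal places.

R = 6378137 m. λ = x/R = -121.03650407°.
φ = 2·arctan(exp(y/R)) − 90° = 2·arctan(2.53537) − 90° = 46.94949952°.

lat 46.949500°, lon -121.036504°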